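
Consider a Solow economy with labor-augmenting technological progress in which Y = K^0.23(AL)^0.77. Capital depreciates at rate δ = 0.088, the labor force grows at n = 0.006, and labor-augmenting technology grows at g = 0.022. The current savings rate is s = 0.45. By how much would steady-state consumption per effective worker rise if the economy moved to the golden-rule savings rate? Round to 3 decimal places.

Break-even investment rate: n + g + δ = 0.006 + 0.022 + 0.088 = 0.116.
Current steady state (s = 0.45): k* = (0.45/0.116)^(1/0.77) ≈ 5.8159, y* = 5.8159^0.23 ≈ 1.4992, c* = (1−0.45)·1.4992 ≈ 0.8246.
Setting f'(k) = n+g+δ gives 0.23·k^(0.23−1) = 0.116, hence k_gold = (0.23/0.116)^(1/0.77) ≈ 2.4326.
y_gold = 2.4326^0.23 ≈ 1.2269, c_gold = y_gold − 0.116·k_gold ≈ 0.9447.
Gain: Δc = 0.9447 − 0.8246 ≈ 0.1201.

Δc ≈ 0.120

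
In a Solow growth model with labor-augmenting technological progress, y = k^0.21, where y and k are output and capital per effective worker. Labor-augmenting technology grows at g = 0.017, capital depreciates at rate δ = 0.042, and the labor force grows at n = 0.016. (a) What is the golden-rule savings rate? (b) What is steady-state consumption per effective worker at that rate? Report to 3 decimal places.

The effective depreciation rate is n + g + δ = 0.016 + 0.017 + 0.042 = 0.075.
For Cobb-Douglas, s_gold equals capital's share: s_gold = 0.21.
Setting f'(k) = n+g+δ gives 0.21·k^(0.21−1) = 0.075, hence k_gold = (0.21/0.075)^(1/0.79) ≈ 3.6815.
y_gold = 3.6815^0.21 ≈ 1.3148; c_gold = (1−0.21)·y_gold ≈ 1.0387.

(a) s_gold = 0.210; (b) c_gold ≈ 1.039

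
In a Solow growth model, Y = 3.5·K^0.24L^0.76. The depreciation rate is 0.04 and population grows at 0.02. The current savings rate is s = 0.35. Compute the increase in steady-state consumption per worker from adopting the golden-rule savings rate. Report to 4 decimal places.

Break-even investment rate: n + δ = 0.02 + 0.04 = 0.06.
Current steady state (s = 0.35): k* = (0.35·3.5/0.06)^(1/0.76) ≈ 52.9254, y* = 3.5·52.9254^0.24 ≈ 9.0729, c* = (1−0.35)·9.0729 ≈ 5.8974.
Setting f'(k) = n+δ gives 0.24·3.5·k^(0.24−1) = 0.06, hence k_gold = (0.24·3.5/0.06)^(1/0.76) ≈ 32.2154.
y_gold = 3.5·32.2154^0.24 ≈ 8.0538, c_gold = y_gold − 0.06·k_gold ≈ 6.1209.
Gain: Δc = 6.1209 − 5.8974 ≈ 0.2235.

Δc ≈ 0.2235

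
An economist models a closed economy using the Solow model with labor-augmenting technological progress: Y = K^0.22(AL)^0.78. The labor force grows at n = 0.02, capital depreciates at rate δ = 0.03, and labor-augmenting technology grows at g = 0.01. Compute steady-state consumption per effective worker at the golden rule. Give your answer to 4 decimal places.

n + g + δ = 0.02 + 0.01 + 0.03 = 0.06.
Setting f'(k) = n+g+δ gives 0.22·k^(0.22−1) = 0.06, hence k_gold = (0.22/0.06)^(1/0.78) ≈ 5.2896.
y_gold = 5.2896^0.22 ≈ 1.4426.
c_gold = y_gold − (n+g+δ)·k_gold = 1.4426 − 0.06·5.2896 ≈ 1.1252.

c_gold ≈ 1.1252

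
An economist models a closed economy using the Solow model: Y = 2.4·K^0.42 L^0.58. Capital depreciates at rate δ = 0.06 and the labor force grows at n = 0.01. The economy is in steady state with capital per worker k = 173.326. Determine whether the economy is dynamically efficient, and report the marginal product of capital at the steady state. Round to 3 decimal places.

The effective depreciation rate is n + δ = 0.01 + 0.06 = 0.07.
MPK = 0.42·2.4·k^(0.42−1) = 0.42·2.4·173.326^(-0.58) ≈ 0.0507.
MPK < 0.07, so the economy is dynamically inefficient (over-saving).

dynamically inefficient; MPK ≈ 0.051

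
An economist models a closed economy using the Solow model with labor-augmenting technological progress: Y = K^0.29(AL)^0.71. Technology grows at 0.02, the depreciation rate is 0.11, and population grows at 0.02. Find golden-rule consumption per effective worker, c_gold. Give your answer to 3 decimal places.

n + g + δ = 0.02 + 0.02 + 0.11 = 0.15.
At the golden rule the marginal product of capital equals n+g+δ: 0.29·k^(0.29−1) = 0.15. Solving, k_gold = (0.29/0.15)^(1/0.71) ≈ 2.5307.
y_gold = 2.5307^0.29 ≈ 1.3090.
c_gold = y_gold − (n+g+δ)·k_gold = 1.3090 − 0.15·2.5307 ≈ 0.9294.

c_gold ≈ 0.929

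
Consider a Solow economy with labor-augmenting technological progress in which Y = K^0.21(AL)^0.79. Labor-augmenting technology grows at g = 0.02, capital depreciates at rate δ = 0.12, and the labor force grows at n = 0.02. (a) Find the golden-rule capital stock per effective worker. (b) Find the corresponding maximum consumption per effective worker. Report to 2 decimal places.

(a) k_gold ≈ 1.41; (b) c_gold ≈ 0.85

n + g + δ = 0.02 + 0.02 + 0.12 = 0.16.
At the golden rule the marginal product of capital equals n+g+δ: 0.21·k^(0.21−1) = 0.16. Solving, k_gold = (0.21/0.16)^(1/0.79) ≈ 1.4109.
y_gold = 1.4109^0.21 ≈ 1.0750; c_gold = y_gold − 0.16·k_gold ≈ 0.8492.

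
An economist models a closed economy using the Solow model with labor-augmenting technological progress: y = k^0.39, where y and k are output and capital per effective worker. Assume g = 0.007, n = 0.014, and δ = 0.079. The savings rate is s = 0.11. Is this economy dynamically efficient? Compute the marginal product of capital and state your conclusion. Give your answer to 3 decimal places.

Break-even investment rate: n + g + δ = 0.014 + 0.007 + 0.079 = 0.1.
Steady-state k*: s·k^0.39 = 0.1·k gives k* = (0.11/0.1)^(1/0.61) ≈ 1.1691.
MPK = 0.39·1.1691^(-0.61) ≈ 0.3545.
MPK > n+g+δ = 0.1, so the economy is dynamically efficient (under-saving).

dynamically efficient; MPK ≈ 0.355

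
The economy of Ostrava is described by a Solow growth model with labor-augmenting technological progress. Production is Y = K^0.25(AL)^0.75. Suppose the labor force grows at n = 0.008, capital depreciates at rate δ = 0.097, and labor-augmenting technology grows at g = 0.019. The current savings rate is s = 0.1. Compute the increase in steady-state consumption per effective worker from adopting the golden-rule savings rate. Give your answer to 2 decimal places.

Δc ≈ 0.11

The effective depreciation rate is n + g + δ = 0.008 + 0.019 + 0.097 = 0.124.
Current steady state (s = 0.1): k* = (0.1/0.124)^(1/0.75) ≈ 0.7507, y* = 0.7507^0.25 ≈ 0.9308, c* = (1−0.1)·0.9308 ≈ 0.8377.
Maximizing c = f(k) − (n+g+δ)·k gives f'(k) = n+g+δ, i.e. 0.25·k^(0.25−1) = 0.124, so k_gold = (0.25/0.124)^(1/0.75) ≈ 2.5470.
y_gold = 2.5470^0.25 ≈ 1.2633, c_gold = y_gold − 0.124·k_gold ≈ 0.9475.
Gain: Δc = 0.9475 − 0.8377 ≈ 0.1097.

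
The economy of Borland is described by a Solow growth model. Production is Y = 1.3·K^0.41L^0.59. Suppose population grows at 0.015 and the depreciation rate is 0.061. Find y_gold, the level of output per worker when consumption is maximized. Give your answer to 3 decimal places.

n + δ = 0.015 + 0.061 = 0.076.
Setting f'(k) = n+δ gives 0.41·1.3·k^(0.41−1) = 0.076, hence k_gold = (0.41·1.3/0.076)^(1/0.59) ≈ 27.1489.
Output: y_gold = 1.3·k_gold^0.41 = 1.3·27.1489^0.41 ≈ 5.0325.

y_gold ≈ 5.032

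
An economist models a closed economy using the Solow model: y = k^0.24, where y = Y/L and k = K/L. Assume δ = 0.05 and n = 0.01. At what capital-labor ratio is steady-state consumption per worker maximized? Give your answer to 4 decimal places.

k_gold ≈ 6.1970

Break-even investment rate: n + δ = 0.01 + 0.05 = 0.06.
Golden rule sets MPK = n+δ: 0.24·k^(0.24−1) = 0.06, so k_gold = (0.24/0.06)^(1/0.76) ≈ 6.1970.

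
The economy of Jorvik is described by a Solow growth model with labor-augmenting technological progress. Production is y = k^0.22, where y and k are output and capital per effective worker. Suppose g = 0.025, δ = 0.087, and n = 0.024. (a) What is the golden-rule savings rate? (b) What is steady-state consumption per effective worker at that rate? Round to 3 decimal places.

(a) s_gold = 0.220; (b) c_gold ≈ 0.893

Break-even investment rate: n + g + δ = 0.024 + 0.025 + 0.087 = 0.136.
For Cobb-Douglas, s_gold equals capital's share: s_gold = 0.22.
At the golden rule the marginal product of capital equals n+g+δ: 0.22·k^(0.22−1) = 0.136. Solving, k_gold = (0.22/0.136)^(1/0.78) ≈ 1.8527.
y_gold = 1.8527^0.22 ≈ 1.1453; c_gold = (1−0.22)·y_gold ≈ 0.8933.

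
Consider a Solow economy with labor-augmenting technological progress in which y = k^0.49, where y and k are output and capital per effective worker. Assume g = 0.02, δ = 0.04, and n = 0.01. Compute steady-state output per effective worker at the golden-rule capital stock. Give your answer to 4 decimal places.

y_gold ≈ 6.4857

n + g + δ = 0.01 + 0.02 + 0.04 = 0.07.
Setting f'(k) = n+g+δ gives 0.49·k^(0.49−1) = 0.07, hence k_gold = (0.49/0.07)^(1/0.51) ≈ 45.3999.
Output: y_gold = k_gold^0.49 = 45.3999^0.49 ≈ 6.4857.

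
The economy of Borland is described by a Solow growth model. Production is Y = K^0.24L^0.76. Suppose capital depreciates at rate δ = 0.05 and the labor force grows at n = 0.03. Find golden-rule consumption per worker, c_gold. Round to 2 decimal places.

Break-even investment rate: n + δ = 0.03 + 0.05 = 0.08.
Golden rule sets MPK = n+δ: 0.24·k^(0.24−1) = 0.08, so k_gold = (0.24/0.08)^(1/0.76) ≈ 4.2442.
y_gold = 4.2442^0.24 ≈ 1.4147.
c_gold = y_gold − (n+δ)·k_gold = 1.4147 − 0.08·4.2442 ≈ 1.0752.

c_gold ≈ 1.08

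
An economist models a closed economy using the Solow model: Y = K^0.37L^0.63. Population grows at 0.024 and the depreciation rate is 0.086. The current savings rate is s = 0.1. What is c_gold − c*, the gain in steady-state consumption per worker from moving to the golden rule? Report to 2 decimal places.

Δc ≈ 0.43

The effective depreciation rate is n + δ = 0.024 + 0.086 = 0.11.
Current steady state (s = 0.1): k* = (0.1/0.11)^(1/0.63) ≈ 0.8596, y* = 0.8596^0.37 ≈ 0.9456, c* = (1−0.1)·0.9456 ≈ 0.8510.
Maximizing c = f(k) − (n+δ)·k gives f'(k) = n+δ, i.e. 0.37·k^(0.37−1) = 0.11, so k_gold = (0.37/0.11)^(1/0.63) ≈ 6.8581.
y_gold = 6.8581^0.37 ≈ 2.0389, c_gold = y_gold − 0.11·k_gold ≈ 1.2845.
Gain: Δc = 1.2845 − 0.8510 ≈ 0.4335.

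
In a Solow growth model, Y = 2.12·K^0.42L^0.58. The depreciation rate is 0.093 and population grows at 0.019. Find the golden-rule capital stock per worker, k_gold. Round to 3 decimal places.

k_gold ≈ 35.674

Capital per worker breaks even when investment replaces (n + δ)·k; here n + δ = 0.112.
Maximizing c = f(k) − (n+δ)·k gives f'(k) = n+δ, i.e. 0.42·2.12·k^(0.42−1) = 0.112, so k_gold = (0.42·2.12/0.112)^(1/0.58) ≈ 35.6744.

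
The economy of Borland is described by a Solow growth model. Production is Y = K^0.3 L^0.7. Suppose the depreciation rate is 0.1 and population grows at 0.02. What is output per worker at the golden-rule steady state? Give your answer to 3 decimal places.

y_gold ≈ 1.481

Capital per worker breaks even when investment replaces (n + δ)·k; here n + δ = 0.12.
At the golden rule the marginal product of capital equals n+δ: 0.3·k^(0.3−1) = 0.12. Solving, k_gold = (0.3/0.12)^(1/0.7) ≈ 3.7024.
Output: y_gold = k_gold^0.3 = 3.7024^0.3 ≈ 1.4810.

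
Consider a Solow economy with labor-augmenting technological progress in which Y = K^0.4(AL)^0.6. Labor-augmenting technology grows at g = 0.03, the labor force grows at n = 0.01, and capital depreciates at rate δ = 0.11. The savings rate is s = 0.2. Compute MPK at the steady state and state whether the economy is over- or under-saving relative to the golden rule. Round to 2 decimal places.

n + g + δ = 0.01 + 0.03 + 0.11 = 0.15.
Steady-state k*: s·k^0.4 = 0.15·k gives k* = (0.2/0.15)^(1/0.6) ≈ 1.6152.
MPK = 0.4·1.6152^(-0.6) ≈ 0.3000.
MPK > n+g+δ = 0.15, so the economy is dynamically efficient (under-saving).

under-saving; MPK ≈ 0.30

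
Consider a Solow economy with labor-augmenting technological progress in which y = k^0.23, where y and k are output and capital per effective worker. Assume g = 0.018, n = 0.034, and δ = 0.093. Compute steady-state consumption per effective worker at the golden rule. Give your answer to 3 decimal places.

n + g + δ = 0.034 + 0.018 + 0.093 = 0.145.
At the golden rule the marginal product of capital equals n+g+δ: 0.23·k^(0.23−1) = 0.145. Solving, k_gold = (0.23/0.145)^(1/0.77) ≈ 1.8206.
y_gold = 1.8206^0.23 ≈ 1.1478.
c_gold = y_gold − (n+g+δ)·k_gold = 1.1478 − 0.145·1.8206 ≈ 0.8838.

c_gold ≈ 0.884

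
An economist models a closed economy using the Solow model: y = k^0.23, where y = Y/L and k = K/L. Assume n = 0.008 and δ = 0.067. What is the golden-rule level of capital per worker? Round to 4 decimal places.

k_gold ≈ 4.2858

Capital per worker breaks even when investment replaces (n + δ)·k; here n + δ = 0.075.
Setting f'(k) = n+δ gives 0.23·k^(0.23−1) = 0.075, hence k_gold = (0.23/0.075)^(1/0.77) ≈ 4.2858.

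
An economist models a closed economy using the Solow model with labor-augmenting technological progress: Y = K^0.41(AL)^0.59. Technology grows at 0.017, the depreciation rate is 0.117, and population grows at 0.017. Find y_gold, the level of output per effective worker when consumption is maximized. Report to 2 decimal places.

n + g + δ = 0.017 + 0.017 + 0.117 = 0.151.
Golden rule sets MPK = n+g+δ: 0.41·k^(0.41−1) = 0.151, so k_gold = (0.41/0.151)^(1/0.59) ≈ 5.4358.
Output: y_gold = k_gold^0.41 = 5.4358^0.41 ≈ 2.0020.

y_gold ≈ 2.00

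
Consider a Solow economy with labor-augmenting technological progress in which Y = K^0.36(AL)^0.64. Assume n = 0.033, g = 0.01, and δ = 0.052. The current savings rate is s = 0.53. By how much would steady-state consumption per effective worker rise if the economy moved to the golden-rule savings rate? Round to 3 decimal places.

Capital per effective worker breaks even when investment replaces (n + g + δ)·k; here n + g + δ = 0.095.
Current steady state (s = 0.53): k* = (0.53/0.095)^(1/0.64) ≈ 14.6720, y* = 14.6720^0.36 ≈ 2.6299, c* = (1−0.53)·2.6299 ≈ 1.2360.
Maximizing c = f(k) − (n+g+δ)·k gives f'(k) = n+g+δ, i.e. 0.36·k^(0.36−1) = 0.095, so k_gold = (0.36/0.095)^(1/0.64) ≈ 8.0173.
y_gold = 8.0173^0.36 ≈ 2.1157, c_gold = y_gold − 0.095·k_gold ≈ 1.3540.
Gain: Δc = 1.3540 − 1.2360 ≈ 0.1180.

Δc ≈ 0.118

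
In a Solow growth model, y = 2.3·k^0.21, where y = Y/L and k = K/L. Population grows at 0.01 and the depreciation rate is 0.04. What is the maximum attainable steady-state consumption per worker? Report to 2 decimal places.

The effective depreciation rate is n + δ = 0.01 + 0.04 = 0.05.
Maximizing c = f(k) − (n+δ)·k gives f'(k) = n+δ, i.e. 0.21·2.3·k^(0.21−1) = 0.05, so k_gold = (0.21·2.3/0.05)^(1/0.79) ≈ 17.6525.
y_gold = 2.3·17.6525^0.21 ≈ 4.2030.
c_gold = y_gold − (n+δ)·k_gold = 4.2030 − 0.05·17.6525 ≈ 3.3204.

c_gold ≈ 3.32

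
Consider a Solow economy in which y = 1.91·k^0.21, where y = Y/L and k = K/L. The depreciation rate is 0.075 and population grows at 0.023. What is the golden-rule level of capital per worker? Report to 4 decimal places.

k_gold ≈ 5.9527

The effective depreciation rate is n + δ = 0.023 + 0.075 = 0.098.
Golden rule sets MPK = n+δ: 0.21·1.91·k^(0.21−1) = 0.098, so k_gold = (0.21·1.91/0.098)^(1/0.79) ≈ 5.9527.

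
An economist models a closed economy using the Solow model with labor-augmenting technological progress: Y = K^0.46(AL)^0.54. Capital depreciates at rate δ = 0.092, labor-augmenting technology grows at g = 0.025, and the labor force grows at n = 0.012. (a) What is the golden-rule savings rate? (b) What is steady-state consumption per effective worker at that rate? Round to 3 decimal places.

The effective depreciation rate is n + g + δ = 0.012 + 0.025 + 0.092 = 0.129.
For Cobb-Douglas, s_gold equals capital's share: s_gold = 0.46.
Maximizing c = f(k) − (n+g+δ)·k gives f'(k) = n+g+δ, i.e. 0.46·k^(0.46−1) = 0.129, so k_gold = (0.46/0.129)^(1/0.54) ≈ 10.5326.
y_gold = 10.5326^0.46 ≈ 2.9537; c_gold = (1−0.46)·y_gold ≈ 1.5950.

(a) s_gold = 0.460; (b) c_gold ≈ 1.595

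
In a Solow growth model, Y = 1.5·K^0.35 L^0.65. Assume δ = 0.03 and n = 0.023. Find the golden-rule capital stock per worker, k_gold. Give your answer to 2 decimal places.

k_gold ≈ 34.05

Break-even investment rate: n + δ = 0.023 + 0.03 = 0.053.
Golden rule sets MPK = n+δ: 0.35·1.5·k^(0.35−1) = 0.053, so k_gold = (0.35·1.5/0.053)^(1/0.65) ≈ 34.0509.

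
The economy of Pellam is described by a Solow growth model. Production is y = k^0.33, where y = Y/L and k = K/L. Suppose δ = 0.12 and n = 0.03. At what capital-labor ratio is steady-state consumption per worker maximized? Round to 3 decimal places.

k_gold ≈ 3.244

Capital per worker breaks even when investment replaces (n + δ)·k; here n + δ = 0.15.
Setting f'(k) = n+δ gives 0.33·k^(0.33−1) = 0.15, hence k_gold = (0.33/0.15)^(1/0.67) ≈ 3.2440.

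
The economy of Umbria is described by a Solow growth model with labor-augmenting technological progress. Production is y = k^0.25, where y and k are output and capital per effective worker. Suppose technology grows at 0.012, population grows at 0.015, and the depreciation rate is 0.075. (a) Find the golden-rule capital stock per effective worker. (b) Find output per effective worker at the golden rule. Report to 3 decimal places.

(a) k_gold ≈ 3.305; (b) y_gold ≈ 1.348

n + g + δ = 0.015 + 0.012 + 0.075 = 0.102.
At the golden rule the marginal product of capital equals n+g+δ: 0.25·k^(0.25−1) = 0.102. Solving, k_gold = (0.25/0.102)^(1/0.75) ≈ 3.3046.
y_gold = 3.3046^0.25 ≈ 1.3483.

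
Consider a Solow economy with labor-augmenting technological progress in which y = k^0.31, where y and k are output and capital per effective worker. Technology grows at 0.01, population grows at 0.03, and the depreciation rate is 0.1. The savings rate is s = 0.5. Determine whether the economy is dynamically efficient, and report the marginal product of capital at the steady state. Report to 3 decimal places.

The effective depreciation rate is n + g + δ = 0.03 + 0.01 + 0.1 = 0.14.
Steady-state k*: s·k^0.31 = 0.14·k gives k* = (0.5/0.14)^(1/0.69) ≈ 6.3273.
MPK = 0.31·6.3273^(-0.69) ≈ 0.0868.
MPK < n+g+δ = 0.14, so the economy is dynamically inefficient (over-saving).

dynamically inefficient; MPK ≈ 0.087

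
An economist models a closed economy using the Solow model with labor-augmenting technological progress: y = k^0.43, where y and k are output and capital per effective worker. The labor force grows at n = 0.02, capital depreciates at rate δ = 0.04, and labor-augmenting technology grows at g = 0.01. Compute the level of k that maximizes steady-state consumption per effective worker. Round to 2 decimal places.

k_gold ≈ 24.16

Capital per effective worker breaks even when investment replaces (n + g + δ)·k; here n + g + δ = 0.07.
At the golden rule the marginal product of capital equals n+g+δ: 0.43·k^(0.43−1) = 0.07. Solving, k_gold = (0.43/0.07)^(1/0.57) ≈ 24.1605.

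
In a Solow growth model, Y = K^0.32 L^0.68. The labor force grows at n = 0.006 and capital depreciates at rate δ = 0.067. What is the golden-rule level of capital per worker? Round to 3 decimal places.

The effective depreciation rate is n + δ = 0.006 + 0.067 = 0.073.
Setting f'(k) = n+δ gives 0.32·k^(0.32−1) = 0.073, hence k_gold = (0.32/0.073)^(1/0.68) ≈ 8.7875.

k_gold ≈ 8.787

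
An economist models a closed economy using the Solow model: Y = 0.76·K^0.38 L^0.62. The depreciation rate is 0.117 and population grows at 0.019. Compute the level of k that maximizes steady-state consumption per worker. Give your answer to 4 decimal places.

n + δ = 0.019 + 0.117 = 0.136.
Maximizing c = f(k) − (n+δ)·k gives f'(k) = n+δ, i.e. 0.38·0.76·k^(0.38−1) = 0.136, so k_gold = (0.38·0.76/0.136)^(1/0.62) ≈ 3.3691.

k_gold ≈ 3.3691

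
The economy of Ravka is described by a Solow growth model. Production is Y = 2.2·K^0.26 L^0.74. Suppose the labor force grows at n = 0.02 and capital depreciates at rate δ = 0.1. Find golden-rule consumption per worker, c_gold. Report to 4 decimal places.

c_gold ≈ 2.8180

Capital per worker breaks even when investment replaces (n + δ)·k; here n + δ = 0.12.
At the golden rule the marginal product of capital equals n+δ: 0.26·2.2·k^(0.26−1) = 0.12. Solving, k_gold = (0.26·2.2/0.12)^(1/0.74) ≈ 8.2510.
y_gold = 2.2·8.2510^0.26 ≈ 3.8082.
c_gold = y_gold − (n+δ)·k_gold = 3.8082 − 0.12·8.2510 ≈ 2.8180.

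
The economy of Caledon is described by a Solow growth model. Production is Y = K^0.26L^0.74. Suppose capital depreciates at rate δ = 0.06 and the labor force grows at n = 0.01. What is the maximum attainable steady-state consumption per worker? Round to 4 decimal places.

c_gold ≈ 1.1734

n + δ = 0.01 + 0.06 = 0.07.
Maximizing c = f(k) − (n+δ)·k gives f'(k) = n+δ, i.e. 0.26·k^(0.26−1) = 0.07, so k_gold = (0.26/0.07)^(1/0.74) ≈ 5.8898.
y_gold = 5.8898^0.26 ≈ 1.5857.
c_gold = y_gold − (n+δ)·k_gold = 1.5857 − 0.07·5.8898 ≈ 1.1734.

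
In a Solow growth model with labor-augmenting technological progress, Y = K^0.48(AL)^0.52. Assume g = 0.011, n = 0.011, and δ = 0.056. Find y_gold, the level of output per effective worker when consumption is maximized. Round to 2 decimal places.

n + g + δ = 0.011 + 0.011 + 0.056 = 0.078.
Setting f'(k) = n+g+δ gives 0.48·k^(0.48−1) = 0.078, hence k_gold = (0.48/0.078)^(1/0.52) ≈ 32.9298.
Output: y_gold = k_gold^0.48 = 32.9298^0.48 ≈ 5.3511.

y_gold ≈ 5.35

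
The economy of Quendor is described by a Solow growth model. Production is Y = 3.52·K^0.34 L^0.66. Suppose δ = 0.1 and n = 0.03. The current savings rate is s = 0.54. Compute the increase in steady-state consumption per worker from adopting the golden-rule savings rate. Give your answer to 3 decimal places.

Δc ≈ 0.842

The effective depreciation rate is n + δ = 0.03 + 0.1 = 0.13.
Current steady state (s = 0.54): k* = (0.54·3.52/0.13)^(1/0.66) ≈ 58.2292, y* = 3.52·58.2292^0.34 ≈ 14.0181, c* = (1−0.54)·14.0181 ≈ 6.4483.
Setting f'(k) = n+δ gives 0.34·3.52·k^(0.34−1) = 0.13, hence k_gold = (0.34·3.52/0.13)^(1/0.66) ≈ 28.8885.
y_gold = 3.52·28.8885^0.34 ≈ 11.0456, c_gold = y_gold − 0.13·k_gold ≈ 7.2901.
Gain: Δc = 7.2901 − 6.4483 ≈ 0.8417.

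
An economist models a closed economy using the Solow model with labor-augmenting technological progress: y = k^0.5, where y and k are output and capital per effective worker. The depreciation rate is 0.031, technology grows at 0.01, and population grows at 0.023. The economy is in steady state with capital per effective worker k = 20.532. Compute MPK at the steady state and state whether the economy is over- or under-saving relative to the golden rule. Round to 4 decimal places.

n + g + δ = 0.023 + 0.01 + 0.031 = 0.064.
MPK = 0.5·k^(0.5−1) = 0.5·20.532^(-0.5) ≈ 0.1103.
MPK > 0.064, so the economy is dynamically efficient (under-saving).

under-saving; MPK ≈ 0.1103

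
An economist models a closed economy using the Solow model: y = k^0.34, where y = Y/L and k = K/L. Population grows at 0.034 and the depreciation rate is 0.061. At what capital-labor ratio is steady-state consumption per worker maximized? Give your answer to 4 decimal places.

k_gold ≈ 6.9028

The effective depreciation rate is n + δ = 0.034 + 0.061 = 0.095.
Maximizing c = f(k) − (n+δ)·k gives f'(k) = n+δ, i.e. 0.34·k^(0.34−1) = 0.095, so k_gold = (0.34/0.095)^(1/0.66) ≈ 6.9028.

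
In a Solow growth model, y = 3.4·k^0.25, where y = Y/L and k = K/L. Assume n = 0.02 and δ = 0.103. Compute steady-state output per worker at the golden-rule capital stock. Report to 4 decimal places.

Break-even investment rate: n + δ = 0.02 + 0.103 = 0.123.
At the golden rule the marginal product of capital equals n+δ: 0.25·3.4·k^(0.25−1) = 0.123. Solving, k_gold = (0.25·3.4/0.123)^(1/0.75) ≈ 13.1629.
Output: y_gold = 3.4·k_gold^0.25 = 3.4·13.1629^0.25 ≈ 6.4761.

y_gold ≈ 6.4761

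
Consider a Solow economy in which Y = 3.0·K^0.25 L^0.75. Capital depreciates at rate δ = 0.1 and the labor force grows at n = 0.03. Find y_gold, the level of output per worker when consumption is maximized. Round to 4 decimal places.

y_gold ≈ 5.3806

The effective depreciation rate is n + δ = 0.03 + 0.1 = 0.13.
Golden rule sets MPK = n+δ: 0.25·3.0·k^(0.25−1) = 0.13, so k_gold = (0.25·3.0/0.13)^(1/0.75) ≈ 10.3472.
Output: y_gold = 3.0·k_gold^0.25 = 3.0·10.3472^0.25 ≈ 5.3806.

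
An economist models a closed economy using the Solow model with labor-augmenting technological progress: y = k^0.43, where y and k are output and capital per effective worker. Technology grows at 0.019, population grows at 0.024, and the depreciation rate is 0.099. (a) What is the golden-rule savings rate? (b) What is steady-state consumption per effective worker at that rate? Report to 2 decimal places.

n + g + δ = 0.024 + 0.019 + 0.099 = 0.142.
For Cobb-Douglas, s_gold equals capital's share: s_gold = 0.43.
At the golden rule the marginal product of capital equals n+g+δ: 0.43·k^(0.43−1) = 0.142. Solving, k_gold = (0.43/0.142)^(1/0.57) ≈ 6.9851.
y_gold = 6.9851^0.43 ≈ 2.3067; c_gold = (1−0.43)·y_gold ≈ 1.3148.

(a) s_gold = 0.43; (b) c_gold ≈ 1.31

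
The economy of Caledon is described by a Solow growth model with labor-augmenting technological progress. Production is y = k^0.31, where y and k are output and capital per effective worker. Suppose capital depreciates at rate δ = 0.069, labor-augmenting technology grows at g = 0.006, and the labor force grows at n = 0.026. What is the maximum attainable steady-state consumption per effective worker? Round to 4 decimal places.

c_gold ≈ 1.1420

n + g + δ = 0.026 + 0.006 + 0.069 = 0.101.
At the golden rule the marginal product of capital equals n+g+δ: 0.31·k^(0.31−1) = 0.101. Solving, k_gold = (0.31/0.101)^(1/0.69) ≈ 5.0799.
y_gold = 5.0799^0.31 ≈ 1.6551.
c_gold = y_gold − (n+g+δ)·k_gold = 1.6551 − 0.101·5.0799 ≈ 1.1420.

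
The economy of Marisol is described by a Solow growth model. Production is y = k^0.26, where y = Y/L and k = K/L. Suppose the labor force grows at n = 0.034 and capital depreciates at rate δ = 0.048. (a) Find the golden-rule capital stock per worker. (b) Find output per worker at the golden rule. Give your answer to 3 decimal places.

The effective depreciation rate is n + δ = 0.034 + 0.048 = 0.082.
Maximizing c = f(k) − (n+δ)·k gives f'(k) = n+δ, i.e. 0.26·k^(0.26−1) = 0.082, so k_gold = (0.26/0.082)^(1/0.74) ≈ 4.7560.
y_gold = 4.7560^0.26 ≈ 1.5000.

(a) k_gold ≈ 4.756; (b) y_gold ≈ 1.500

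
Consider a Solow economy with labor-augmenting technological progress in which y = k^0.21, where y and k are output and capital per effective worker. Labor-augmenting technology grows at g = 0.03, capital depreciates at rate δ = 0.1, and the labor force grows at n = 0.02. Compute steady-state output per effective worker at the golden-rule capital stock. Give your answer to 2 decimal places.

The effective depreciation rate is n + g + δ = 0.02 + 0.03 + 0.1 = 0.15.
At the golden rule the marginal product of capital equals n+g+δ: 0.21·k^(0.21−1) = 0.15. Solving, k_gold = (0.21/0.15)^(1/0.79) ≈ 1.5310.
Output: y_gold = k_gold^0.21 = 1.5310^0.21 ≈ 1.0936.

y_gold ≈ 1.09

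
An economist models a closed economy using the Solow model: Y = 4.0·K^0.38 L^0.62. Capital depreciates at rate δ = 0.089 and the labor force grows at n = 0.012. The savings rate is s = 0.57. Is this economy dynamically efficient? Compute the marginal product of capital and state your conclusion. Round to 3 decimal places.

dynamically inefficient; MPK ≈ 0.067

n + δ = 0.012 + 0.089 = 0.101.
Steady-state k*: s·A·k^0.38 = 0.101·k gives k* = (0.57·4.0/0.101)^(1/0.62) ≈ 152.4922.
MPK = 0.38·4.0·152.4922^(-0.62) ≈ 0.0673.
MPK < n+δ = 0.101, so the economy is dynamically inefficient (over-saving).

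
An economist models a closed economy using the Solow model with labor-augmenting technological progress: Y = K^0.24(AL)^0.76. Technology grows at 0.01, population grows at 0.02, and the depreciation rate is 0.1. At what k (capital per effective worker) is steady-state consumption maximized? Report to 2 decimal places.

k_gold ≈ 2.24

Break-even investment rate: n + g + δ = 0.02 + 0.01 + 0.1 = 0.13.
At the golden rule the marginal product of capital equals n+g+δ: 0.24·k^(0.24−1) = 0.13. Solving, k_gold = (0.24/0.13)^(1/0.76) ≈ 2.2405.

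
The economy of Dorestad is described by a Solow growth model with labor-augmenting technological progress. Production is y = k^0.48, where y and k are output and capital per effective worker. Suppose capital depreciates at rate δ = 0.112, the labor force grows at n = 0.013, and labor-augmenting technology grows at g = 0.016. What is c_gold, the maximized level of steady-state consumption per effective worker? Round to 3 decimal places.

c_gold ≈ 1.611

Capital per effective worker breaks even when investment replaces (n + g + δ)·k; here n + g + δ = 0.141.
Setting f'(k) = n+g+δ gives 0.48·k^(0.48−1) = 0.141, hence k_gold = (0.48/0.141)^(1/0.52) ≈ 10.5468.
y_gold = 10.5468^0.48 ≈ 3.0981.
c_gold = y_gold − (n+g+δ)·k_gold = 3.0981 − 0.141·10.5468 ≈ 1.6110.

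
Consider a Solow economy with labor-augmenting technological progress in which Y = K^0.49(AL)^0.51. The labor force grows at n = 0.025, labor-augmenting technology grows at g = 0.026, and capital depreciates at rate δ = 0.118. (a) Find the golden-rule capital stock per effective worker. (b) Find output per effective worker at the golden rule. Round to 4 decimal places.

(a) k_gold ≈ 8.0629; (b) y_gold ≈ 2.7809

Capital per effective worker breaks even when investment replaces (n + g + δ)·k; here n + g + δ = 0.169.
Golden rule sets MPK = n+g+δ: 0.49·k^(0.49−1) = 0.169, so k_gold = (0.49/0.169)^(1/0.51) ≈ 8.0629.
y_gold = 8.0629^0.49 ≈ 2.7809.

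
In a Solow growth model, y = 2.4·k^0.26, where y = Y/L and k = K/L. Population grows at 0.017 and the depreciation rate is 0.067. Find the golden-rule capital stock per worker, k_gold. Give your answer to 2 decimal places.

The effective depreciation rate is n + δ = 0.017 + 0.067 = 0.084.
At the golden rule the marginal product of capital equals n+δ: 0.26·2.4·k^(0.26−1) = 0.084. Solving, k_gold = (0.26·2.4/0.084)^(1/0.74) ≈ 15.0279.

k_gold ≈ 15.03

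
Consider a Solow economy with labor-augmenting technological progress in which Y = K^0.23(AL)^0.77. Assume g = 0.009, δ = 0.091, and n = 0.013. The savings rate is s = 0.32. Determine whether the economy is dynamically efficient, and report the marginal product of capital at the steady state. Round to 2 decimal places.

dynamically inefficient; MPK ≈ 0.08

Break-even investment rate: n + g + δ = 0.013 + 0.009 + 0.091 = 0.113.
Steady-state k*: s·k^0.23 = 0.113·k gives k* = (0.32/0.113)^(1/0.77) ≈ 3.8646.
MPK = 0.23·3.8646^(-0.77) ≈ 0.0812.
MPK < n+g+δ = 0.113, so the economy is dynamically inefficient (over-saving).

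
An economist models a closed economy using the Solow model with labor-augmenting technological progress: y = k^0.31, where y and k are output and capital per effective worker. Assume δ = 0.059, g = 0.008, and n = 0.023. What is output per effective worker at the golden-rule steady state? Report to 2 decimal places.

The effective depreciation rate is n + g + δ = 0.023 + 0.008 + 0.059 = 0.09.
Maximizing c = f(k) − (n+g+δ)·k gives f'(k) = n+g+δ, i.e. 0.31·k^(0.31−1) = 0.09, so k_gold = (0.31/0.09)^(1/0.69) ≈ 6.0039.
Output: y_gold = k_gold^0.31 = 6.0039^0.31 ≈ 1.7431.

y_gold ≈ 1.74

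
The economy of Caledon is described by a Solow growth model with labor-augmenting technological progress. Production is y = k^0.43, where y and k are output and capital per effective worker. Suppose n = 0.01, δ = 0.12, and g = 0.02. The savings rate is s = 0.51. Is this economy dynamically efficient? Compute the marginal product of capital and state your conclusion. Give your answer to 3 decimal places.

Break-even investment rate: n + g + δ = 0.01 + 0.02 + 0.12 = 0.15.
Steady-state k*: s·k^0.43 = 0.15·k gives k* = (0.51/0.15)^(1/0.57) ≈ 8.5589.
MPK = 0.43·8.5589^(-0.57) ≈ 0.1265.
MPK < n+g+δ = 0.15, so the economy is dynamically inefficient (over-saving).

dynamically inefficient; MPK ≈ 0.126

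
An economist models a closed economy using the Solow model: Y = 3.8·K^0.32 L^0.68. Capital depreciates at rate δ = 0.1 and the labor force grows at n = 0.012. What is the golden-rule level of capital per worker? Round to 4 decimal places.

k_gold ≈ 33.3512

Break-even investment rate: n + δ = 0.012 + 0.1 = 0.112.
Golden rule sets MPK = n+δ: 0.32·3.8·k^(0.32−1) = 0.112, so k_gold = (0.32·3.8/0.112)^(1/0.68) ≈ 33.3512.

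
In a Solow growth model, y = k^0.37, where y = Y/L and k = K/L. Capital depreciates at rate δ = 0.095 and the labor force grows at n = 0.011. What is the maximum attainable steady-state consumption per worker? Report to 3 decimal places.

Break-even investment rate: n + δ = 0.011 + 0.095 = 0.106.
At the golden rule the marginal product of capital equals n+δ: 0.37·k^(0.37−1) = 0.106. Solving, k_gold = (0.37/0.106)^(1/0.63) ≈ 7.2734.
y_gold = 7.2734^0.37 ≈ 2.0837.
c_gold = y_gold − (n+δ)·k_gold = 2.0837 − 0.106·7.2734 ≈ 1.3128.

c_gold ≈ 1.313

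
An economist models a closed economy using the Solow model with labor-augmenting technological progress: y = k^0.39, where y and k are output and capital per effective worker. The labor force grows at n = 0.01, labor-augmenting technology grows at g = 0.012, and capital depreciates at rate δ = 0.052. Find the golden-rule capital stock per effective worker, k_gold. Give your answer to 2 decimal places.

Capital per effective worker breaks even when investment replaces (n + g + δ)·k; here n + g + δ = 0.074.
Setting f'(k) = n+g+δ gives 0.39·k^(0.39−1) = 0.074, hence k_gold = (0.39/0.074)^(1/0.61) ≈ 15.2522.

k_gold ≈ 15.25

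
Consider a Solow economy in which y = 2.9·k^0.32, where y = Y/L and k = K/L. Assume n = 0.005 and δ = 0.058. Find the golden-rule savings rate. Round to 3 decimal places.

Break-even investment rate: n + δ = 0.005 + 0.058 = 0.063.
At the golden rule MPK = n+δ, and in any Cobb-Douglas steady state s = (n+δ)·k/y = MPK·k/y = capital's share 0.32.

s_gold = 0.320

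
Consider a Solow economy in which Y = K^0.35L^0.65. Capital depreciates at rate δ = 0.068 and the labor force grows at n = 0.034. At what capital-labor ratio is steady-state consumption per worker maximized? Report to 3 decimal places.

The effective depreciation rate is n + δ = 0.034 + 0.068 = 0.102.
Golden rule sets MPK = n+δ: 0.35·k^(0.35−1) = 0.102, so k_gold = (0.35/0.102)^(1/0.65) ≈ 6.6649.

k_gold ≈ 6.665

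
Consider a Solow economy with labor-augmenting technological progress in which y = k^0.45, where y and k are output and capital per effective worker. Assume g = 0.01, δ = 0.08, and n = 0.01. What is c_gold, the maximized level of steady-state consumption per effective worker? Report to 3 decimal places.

c_gold ≈ 1.883

Capital per effective worker breaks even when investment replaces (n + g + δ)·k; here n + g + δ = 0.1.
At the golden rule the marginal product of capital equals n+g+δ: 0.45·k^(0.45−1) = 0.1. Solving, k_gold = (0.45/0.1)^(1/0.55) ≈ 15.4049.
y_gold = 15.4049^0.45 ≈ 3.4233.
c_gold = y_gold − (n+g+δ)·k_gold = 3.4233 − 0.1·15.4049 ≈ 1.8828.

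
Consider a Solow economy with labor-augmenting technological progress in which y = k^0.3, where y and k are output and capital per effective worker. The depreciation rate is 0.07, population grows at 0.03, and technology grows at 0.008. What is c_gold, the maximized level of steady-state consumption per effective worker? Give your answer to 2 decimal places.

Break-even investment rate: n + g + δ = 0.03 + 0.008 + 0.07 = 0.108.
At the golden rule the marginal product of capital equals n+g+δ: 0.3·k^(0.3−1) = 0.108. Solving, k_gold = (0.3/0.108)^(1/0.7) ≈ 4.3038.
y_gold = 4.3038^0.3 ≈ 1.5494.
c_gold = y_gold − (n+g+δ)·k_gold = 1.5494 − 0.108·4.3038 ≈ 1.0846.

c_gold ≈ 1.08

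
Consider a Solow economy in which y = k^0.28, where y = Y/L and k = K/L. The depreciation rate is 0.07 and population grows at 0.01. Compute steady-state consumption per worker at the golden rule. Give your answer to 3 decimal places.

Capital per worker breaks even when investment replaces (n + δ)·k; here n + δ = 0.08.
At the golden rule the marginal product of capital equals n+δ: 0.28·k^(0.28−1) = 0.08. Solving, k_gold = (0.28/0.08)^(1/0.72) ≈ 5.6971.
y_gold = 5.6971^0.28 ≈ 1.6277.
c_gold = y_gold − (n+δ)·k_gold = 1.6277 − 0.08·5.6971 ≈ 1.1720.

c_gold ≈ 1.172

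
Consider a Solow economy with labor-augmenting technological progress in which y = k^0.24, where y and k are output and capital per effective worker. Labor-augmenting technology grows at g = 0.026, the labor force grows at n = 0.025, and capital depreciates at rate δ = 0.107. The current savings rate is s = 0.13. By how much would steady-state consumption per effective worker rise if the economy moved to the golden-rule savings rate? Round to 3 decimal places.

The effective depreciation rate is n + g + δ = 0.025 + 0.026 + 0.107 = 0.158.
Current steady state (s = 0.13): k* = (0.13/0.158)^(1/0.76) ≈ 0.7736, y* = 0.7736^0.24 ≈ 0.9403, c* = (1−0.13)·0.9403 ≈ 0.8180.
Golden rule sets MPK = n+g+δ: 0.24·k^(0.24−1) = 0.158, so k_gold = (0.24/0.158)^(1/0.76) ≈ 1.7334.
y_gold = 1.7334^0.24 ≈ 1.1411, c_gold = y_gold − 0.158·k_gold ≈ 0.8673.
Gain: Δc = 0.8673 − 0.8180 ≈ 0.0492.

Δc ≈ 0.049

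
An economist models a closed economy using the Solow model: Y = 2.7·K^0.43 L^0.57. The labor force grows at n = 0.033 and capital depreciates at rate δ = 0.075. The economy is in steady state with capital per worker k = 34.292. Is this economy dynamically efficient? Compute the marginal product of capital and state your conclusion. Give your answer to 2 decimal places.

n + δ = 0.033 + 0.075 = 0.108.
MPK = 0.43·2.7·k^(0.43−1) = 0.43·2.7·34.292^(-0.57) ≈ 0.1548.
MPK > 0.108, so the economy is dynamically efficient (under-saving).

dynamically efficient; MPK ≈ 0.15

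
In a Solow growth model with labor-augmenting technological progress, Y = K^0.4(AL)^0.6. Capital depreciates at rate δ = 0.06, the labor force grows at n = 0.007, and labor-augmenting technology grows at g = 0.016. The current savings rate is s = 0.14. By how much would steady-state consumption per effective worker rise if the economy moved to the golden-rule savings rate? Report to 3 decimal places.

Δc ≈ 0.493

n + g + δ = 0.007 + 0.016 + 0.06 = 0.083.
Current steady state (s = 0.14): k* = (0.14/0.083)^(1/0.6) ≈ 2.3901, y* = 2.3901^0.4 ≈ 1.4170, c* = (1−0.14)·1.4170 ≈ 1.2186.
At the golden rule the marginal product of capital equals n+g+δ: 0.4·k^(0.4−1) = 0.083. Solving, k_gold = (0.4/0.083)^(1/0.6) ≈ 13.7500.
y_gold = 13.7500^0.4 ≈ 2.8531, c_gold = y_gold − 0.083·k_gold ≈ 1.7119.
Gain: Δc = 1.7119 − 1.2186 ≈ 0.4933.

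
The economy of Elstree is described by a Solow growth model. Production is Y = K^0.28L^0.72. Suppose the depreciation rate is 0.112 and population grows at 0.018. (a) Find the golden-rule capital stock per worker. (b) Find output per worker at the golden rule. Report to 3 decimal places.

(a) k_gold ≈ 2.903; (b) y_gold ≈ 1.348

Capital per worker breaks even when investment replaces (n + δ)·k; here n + δ = 0.13.
Maximizing c = f(k) − (n+δ)·k gives f'(k) = n+δ, i.e. 0.28·k^(0.28−1) = 0.13, so k_gold = (0.28/0.13)^(1/0.72) ≈ 2.9027.
y_gold = 2.9027^0.28 ≈ 1.3477.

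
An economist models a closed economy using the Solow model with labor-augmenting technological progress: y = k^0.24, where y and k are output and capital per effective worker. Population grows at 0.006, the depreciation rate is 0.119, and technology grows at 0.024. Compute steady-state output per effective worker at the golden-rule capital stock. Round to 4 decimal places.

y_gold ≈ 1.1625

The effective depreciation rate is n + g + δ = 0.006 + 0.024 + 0.119 = 0.149.
Setting f'(k) = n+g+δ gives 0.24·k^(0.24−1) = 0.149, hence k_gold = (0.24/0.149)^(1/0.76) ≈ 1.8724.
Output: y_gold = k_gold^0.24 = 1.8724^0.24 ≈ 1.1625.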